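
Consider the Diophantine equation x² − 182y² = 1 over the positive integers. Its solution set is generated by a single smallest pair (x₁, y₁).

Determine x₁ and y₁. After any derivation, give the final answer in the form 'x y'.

√182 = [13; 2,26, …], period ℓ=2 (even) → k=1
a_0=13:  p_0=13·1+0=13,  q_0=13·0+1=1
a_1=2:  p_1=2·13+1=27,  q_1=2·1+0=2
(x₁, y₁) = (27, 2);  27² − 182·2² = 1 ✓

27 2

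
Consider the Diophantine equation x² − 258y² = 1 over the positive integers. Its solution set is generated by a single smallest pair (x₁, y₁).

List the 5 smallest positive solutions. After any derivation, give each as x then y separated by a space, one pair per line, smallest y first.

257 16
132097 8224
67897601 4227120
34899234817 2172731456
17938138798337 1116779741264

[16; 16,32] for √258; ℓ=2 ⇒ convergent index 1
a_0=16:  p_0=16·1+0=16,  q_0=16·0+1=1
a_1=16:  p_1=16·16+1=257,  q_1=16·1+0=16
(x₁, y₁) = (257, 16);  257² − 258·16² = 1 ✓
k=2:  x_2 = 257·257+258·16·16 = 132097,  y_2 = 257·16+16·257 = 8224
k=3:  x_3 = 257·132097+258·16·8224 = 67897601,  y_3 = 257·8224+16·132097 = 4227120
k=4:  x_4 = 257·67897601+258·16·4227120 = 34899234817,  y_4 = 257·4227120+16·67897601 = 2172731456
k=5:  x_5 = 257·34899234817+258·16·2172731456 = 17938138798337,  y_5 = 257·2172731456+16·34899234817 = 1116779741264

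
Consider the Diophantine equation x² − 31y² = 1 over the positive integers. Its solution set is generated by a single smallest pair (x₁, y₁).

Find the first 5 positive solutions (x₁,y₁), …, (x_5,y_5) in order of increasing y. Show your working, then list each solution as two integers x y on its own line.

√31 → a₀=5, period (1,1,3,5,3,1,1,10); ℓ=8 even so k=7
a_0=5:  p_0=5·1+0=5,  q_0=5·0+1=1
a_1=1:  p_1=1·5+1=6,  q_1=1·1+0=1
a_2=1:  p_2=1·6+5=11,  q_2=1·1+1=2
a_3=3:  p_3=3·11+6=39,  q_3=3·2+1=7
a_4=5:  p_4=5·39+11=206,  q_4=5·7+2=37
…
a_6=1:  p_6=1·657+206=863,  q_6=1·118+37=155
a_7=1:  p_7=1·863+657=1520,  q_7=1·155+118=273
(x₁, y₁) = (1520, 273);  1520² − 31·273² = 1 ✓
(1520+273√31)^2 = 4620799 + 829920√31
(1520+273√31)^3 = 14047227440 + 2522956527√31
(1520+273√31)^4 = 42703566796801 + 7669787012160√31
(1520+273√31)^5 = 129818829015047600 + 23316149994009873√31

1520 273
4620799 829920
14047227440 2522956527
42703566796801 7669787012160
129818829015047600 23316149994009873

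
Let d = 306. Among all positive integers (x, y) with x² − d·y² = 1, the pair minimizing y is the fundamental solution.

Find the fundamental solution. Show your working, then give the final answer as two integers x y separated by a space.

35 2

[17; 2,34] for √306; ℓ=2 ⇒ convergent index 1
a_0=17:  p_0=17·1+0=17,  q_0=17·0+1=1
a_1=2:  p_1=2·17+1=35,  q_1=2·1+0=2
(x₁, y₁) = (35, 2);  35² − 306·2² = 1 ✓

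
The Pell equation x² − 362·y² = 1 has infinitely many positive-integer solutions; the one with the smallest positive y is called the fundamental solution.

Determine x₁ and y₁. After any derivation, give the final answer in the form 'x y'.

√362 = [19; 38, …], period ℓ=1 (odd) → k=1
step 0: (19, 1)  from 19·(1,0) + (0,1)
step 1: (723, 38)  from 38·(19,1) + (1,0)
→ (723, 38).  Check: 723²=522729, 362·38²=522728, difference 1.

723 38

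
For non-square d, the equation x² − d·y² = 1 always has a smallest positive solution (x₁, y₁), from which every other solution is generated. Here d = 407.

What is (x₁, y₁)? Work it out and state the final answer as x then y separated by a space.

d=407: √d = [20; 5,1,2,1,5,40] (ℓ=6, even), read p_5/q_5
k=0  a_k=20  p_k/q_k = 20/1
k=1  a_k=5  p_k/q_k = 101/5
…
k=3  a_k=2  p_k/q_k = 343/17
k=4  a_k=1  p_k/q_k = 464/23
k=5  a_k=5  p_k/q_k = 2663/132
fundamental: x₁=2663, y₁=132  (since 7091569 − 407·17424 = 1)

2663 132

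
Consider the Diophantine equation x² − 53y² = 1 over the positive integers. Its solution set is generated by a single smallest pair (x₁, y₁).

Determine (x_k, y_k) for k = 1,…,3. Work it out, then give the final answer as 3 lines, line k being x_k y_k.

[7; 3,1,1,3,14] for √53; ℓ=5 ⇒ convergent index 9
k=0  a_k=7  p_k/q_k = 7/1
…
k=3  a_k=1  p_k/q_k = 51/7
k=4  a_k=3  p_k/q_k = 182/25
…
k=6  a_k=3  p_k/q_k = 7979/1096
…
k=8  a_k=1  p_k/q_k = 18557/2549
k=9  a_k=3  p_k/q_k = 66249/9100
(x₁, y₁) = (66249, 9100);  66249² − 53·9100² = 1 ✓
(66249+9100√53)^2 = 8777860001 + 1205731800√53
(66249+9100√53)^3 = 1163048894346249 + 159757052027300√53

66249 9100
8777860001 1205731800
1163048894346249 159757052027300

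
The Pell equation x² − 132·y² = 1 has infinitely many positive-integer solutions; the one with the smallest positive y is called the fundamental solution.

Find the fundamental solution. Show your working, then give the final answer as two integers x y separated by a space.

23 2

d=132: √d = [11; 2,22] (ℓ=2, even), read p_1/q_1
a_0=11:  p_0=11·1+0=11,  q_0=11·0+1=1
a_1=2:  p_1=2·11+1=23,  q_1=2·1+0=2
→ (23, 2).  Check: 23²=529, 132·2²=528, difference 1.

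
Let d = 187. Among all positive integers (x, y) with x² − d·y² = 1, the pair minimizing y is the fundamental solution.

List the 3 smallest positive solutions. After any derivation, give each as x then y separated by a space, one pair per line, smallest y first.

1682 123
5658247 413772
19034341226 1391928885

√187 → a₀=13, period (1,2,13,2,1,26); ℓ=6 even so k=5
step 0: (13, 1)  from 13·(1,0) + (0,1)
step 1: (14, 1)  from 1·(13,1) + (1,0)
step 2: (41, 3)  from 2·(14,1) + (13,1)
step 3: (547, 40)  from 13·(41,3) + (14,1)
step 4: (1135, 83)  from 2·(547,40) + (41,3)
step 5: (1682, 123)  from 1·(1135,83) + (547,40)
fundamental: x₁=1682, y₁=123  (since 2829124 − 187·15129 = 1)
k=2:  x_2 = 1682·1682+187·123·123 = 5658247,  y_2 = 1682·123+123·1682 = 413772
k=3:  x_3 = 1682·5658247+187·123·413772 = 19034341226,  y_3 = 1682·413772+123·5658247 = 1391928885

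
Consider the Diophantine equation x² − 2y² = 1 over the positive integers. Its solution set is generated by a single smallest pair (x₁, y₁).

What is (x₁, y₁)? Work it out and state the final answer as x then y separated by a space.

3 2

[1; 2] for √2; ℓ=1 ⇒ convergent index 1
i=0: a=1 ⇒ p=1, q=1
i=1: a=2 ⇒ p=3, q=2
fundamental: x₁=3, y₁=2  (since 9 − 2·4 = 1)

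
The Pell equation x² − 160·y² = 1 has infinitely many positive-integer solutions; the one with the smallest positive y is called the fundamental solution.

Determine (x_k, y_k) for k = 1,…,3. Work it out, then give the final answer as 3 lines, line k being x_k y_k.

721 57
1039681 82194
1499219281 118523691

[12; 1,1,1,5,1,1,1,24] for √160; ℓ=8 ⇒ convergent index 7
step 0: (12, 1)  from 12·(1,0) + (0,1)
step 1: (13, 1)  from 1·(12,1) + (1,0)
…
step 6: (468, 37)  from 1·(253,20) + (215,17)
step 7: (721, 57)  from 1·(468,37) + (253,20)
fundamental: x₁=721, y₁=57  (since 519841 − 160·3249 = 1)
n=2: (721,57)∘(721,57) = (721·721+160·57·57, 721·57+57·721) = (1039681,82194)
n=3: (1039681,82194)∘(721,57) = (721·1039681+160·57·82194, 721·82194+57·1039681) = (1499219281,118523691)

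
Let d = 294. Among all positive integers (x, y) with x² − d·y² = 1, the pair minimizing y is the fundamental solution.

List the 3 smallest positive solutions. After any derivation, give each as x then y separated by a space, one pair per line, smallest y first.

4801 280
46099201 2688560
442644523201 25815552840

[17; 6,1,4,1,6,34] for √294; ℓ=6 ⇒ convergent index 5
step 0: (17, 1)  from 17·(1,0) + (0,1)
step 1: (103, 6)  from 6·(17,1) + (1,0)
step 2: (120, 7)  from 1·(103,6) + (17,1)
step 3: (583, 34)  from 4·(120,7) + (103,6)
step 4: (703, 41)  from 1·(583,34) + (120,7)
step 5: (4801, 280)  from 6·(703,41) + (583,34)
(x₁, y₁) = (4801, 280);  4801² − 294·280² = 1 ✓
(4801+280√294)^2 = 46099201 + 2688560√294
(4801+280√294)^3 = 442644523201 + 25815552840√294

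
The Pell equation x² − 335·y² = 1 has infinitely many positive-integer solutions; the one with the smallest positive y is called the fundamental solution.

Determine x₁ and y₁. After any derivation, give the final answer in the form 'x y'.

d=335: √d = [18; 3,3,3,36] (ℓ=4, even), read p_3/q_3
step 0: (18, 1)  from 18·(1,0) + (0,1)
step 1: (55, 3)  from 3·(18,1) + (1,0)
step 2: (183, 10)  from 3·(55,3) + (18,1)
step 3: (604, 33)  from 3·(183,10) + (55,3)
fundamental: x₁=604, y₁=33  (since 364816 − 335·1089 = 1)

604 33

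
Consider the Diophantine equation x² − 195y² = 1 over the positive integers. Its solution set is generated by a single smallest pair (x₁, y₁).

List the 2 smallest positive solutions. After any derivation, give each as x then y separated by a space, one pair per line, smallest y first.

14 1
391 28

√195 → a₀=13, period (1,26); ℓ=2 even so k=1
a_0=13:  p_0=13·1+0=13,  q_0=13·0+1=1
a_1=1:  p_1=1·13+1=14,  q_1=1·1+0=1
→ (14, 1).  Check: 14²=196, 195·1²=195, difference 1.
n=2: (14,1)∘(14,1) = (14·14+195·1·1, 14·1+1·14) = (391,28)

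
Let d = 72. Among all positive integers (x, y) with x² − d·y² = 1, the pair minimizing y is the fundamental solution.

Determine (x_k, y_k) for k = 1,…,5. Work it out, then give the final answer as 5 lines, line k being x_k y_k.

17 2
577 68
19601 2310
665857 78472
22619537 2665738

√72 = [8; 2,16, …], period ℓ=2 (even) → k=1
k=0  a_k=8  p_k/q_k = 8/1
k=1  a_k=2  p_k/q_k = 17/2
fundamental: x₁=17, y₁=2  (since 289 − 72·4 = 1)
n=2: (17,2)∘(17,2) = (17·17+72·2·2, 17·2+2·17) = (577,68)
n=3: (577,68)∘(17,2) = (17·577+72·2·68, 17·68+2·577) = (19601,2310)
n=4: (19601,2310)∘(17,2) = (17·19601+72·2·2310, 17·2310+2·19601) = (665857,78472)
n=5: (665857,78472)∘(17,2) = (17·665857+72·2·78472, 17·78472+2·665857) = (22619537,2665738)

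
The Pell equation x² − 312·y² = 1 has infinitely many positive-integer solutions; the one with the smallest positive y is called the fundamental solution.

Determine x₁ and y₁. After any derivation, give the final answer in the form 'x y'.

53 3

[17; 1,1,1,34] for √312; ℓ=4 ⇒ convergent index 3
k=0  a_k=17  p_k/q_k = 17/1
…
k=2  a_k=1  p_k/q_k = 35/2
k=3  a_k=1  p_k/q_k = 53/3
fundamental: x₁=53, y₁=3  (since 2809 − 312·9 = 1)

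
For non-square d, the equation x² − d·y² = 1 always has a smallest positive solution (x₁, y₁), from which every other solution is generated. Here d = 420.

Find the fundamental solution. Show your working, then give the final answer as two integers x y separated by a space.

41 2

√420 → a₀=20, period (2,40); ℓ=2 even so k=1
k=0  a_k=20  p_k/q_k = 20/1
k=1  a_k=2  p_k/q_k = 41/2
→ (41, 2).  Check: 41²=1681, 420·2²=1680, difference 1.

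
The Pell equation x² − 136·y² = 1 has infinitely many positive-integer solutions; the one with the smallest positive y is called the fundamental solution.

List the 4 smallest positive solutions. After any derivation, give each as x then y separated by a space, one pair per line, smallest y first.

[11; 1,1,1,22] for √136; ℓ=4 ⇒ convergent index 3
step 0: (11, 1)  from 11·(1,0) + (0,1)
step 1: (12, 1)  from 1·(11,1) + (1,0)
step 2: (23, 2)  from 1·(12,1) + (11,1)
step 3: (35, 3)  from 1·(23,2) + (12,1)
(x₁, y₁) = (35, 3);  35² − 136·3² = 1 ✓
n=2: (35,3)∘(35,3) = (35·35+136·3·3, 35·3+3·35) = (2449,210)
n=3: (2449,210)∘(35,3) = (35·2449+136·3·210, 35·210+3·2449) = (171395,14697)
n=4: (171395,14697)∘(35,3) = (35·171395+136·3·14697, 35·14697+3·171395) = (11995201,1028580)

35 3
2449 210
171395 14697
11995201 1028580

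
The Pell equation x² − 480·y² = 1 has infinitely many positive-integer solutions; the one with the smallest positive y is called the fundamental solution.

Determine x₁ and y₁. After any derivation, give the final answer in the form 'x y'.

[21; 1,9,1,42] for √480; ℓ=4 ⇒ convergent index 3
step 0: (21, 1)  from 21·(1,0) + (0,1)
step 1: (22, 1)  from 1·(21,1) + (1,0)
step 2: (219, 10)  from 9·(22,1) + (21,1)
step 3: (241, 11)  from 1·(219,10) + (22,1)
(x₁, y₁) = (241, 11);  241² − 480·11² = 1 ✓

241 11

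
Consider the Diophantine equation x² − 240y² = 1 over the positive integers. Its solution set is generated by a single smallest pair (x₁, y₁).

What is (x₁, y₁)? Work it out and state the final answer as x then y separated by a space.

31 2

√240 = [15; 2,30, …], period ℓ=2 (even) → k=1
i=0: a=15 ⇒ p=15, q=1
i=1: a=2 ⇒ p=31, q=2
(x₁, y₁) = (31, 2);  31² − 240·2² = 1 ✓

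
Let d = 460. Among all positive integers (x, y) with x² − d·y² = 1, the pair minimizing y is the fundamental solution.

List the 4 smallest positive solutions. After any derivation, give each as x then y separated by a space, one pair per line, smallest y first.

2535751 118230
12860066268001 599603681460
65219851798297071751 3040891269731634690
330762608834754335913072001 15421886156225925189922920

√460 = [21; 2,4,3,1,2,10,2,1,3,4,2,42, …], period ℓ=12 (even) → k=11
i=0: a=21 ⇒ p=21, q=1
i=1: a=2 ⇒ p=43, q=2
…
i=3: a=3 ⇒ p=622, q=29
i=4: a=1 ⇒ p=815, q=38
i=5: a=2 ⇒ p=2252, q=105
i=6: a=10 ⇒ p=23335, q=1088
i=7: a=2 ⇒ p=48922, q=2281
i=8: a=1 ⇒ p=72257, q=3369
i=9: a=3 ⇒ p=265693, q=12388
i=10: a=4 ⇒ p=1135029, q=52921
i=11: a=2 ⇒ p=2535751, q=118230
→ (2535751, 118230).  Check: 2535751²=6430033134001, 460·118230²=6430033134000, difference 1.
n=2: (2535751,118230)∘(2535751,118230) = (2535751·2535751+460·118230·118230, 2535751·118230+118230·2535751) = (12860066268001,599603681460)
n=3: (12860066268001,599603681460)∘(2535751,118230) = (2535751·12860066268001+460·118230·599603681460, 2535751·599603681460+118230·12860066268001) = (65219851798297071751,3040891269731634690)
n=4: (65219851798297071751,3040891269731634690)∘(2535751,118230) = (2535751·65219851798297071751+460·118230·3040891269731634690, 2535751·3040891269731634690+118230·65219851798297071751) = (330762608834754335913072001,15421886156225925189922920)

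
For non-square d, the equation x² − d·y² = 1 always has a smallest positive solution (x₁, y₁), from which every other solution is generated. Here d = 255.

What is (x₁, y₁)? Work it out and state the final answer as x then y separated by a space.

√255 → a₀=15, period (1,30); ℓ=2 even so k=1
i=0: a=15 ⇒ p=15, q=1
i=1: a=1 ⇒ p=16, q=1
(x₁, y₁) = (16, 1);  16² − 255·1² = 1 ✓

16 1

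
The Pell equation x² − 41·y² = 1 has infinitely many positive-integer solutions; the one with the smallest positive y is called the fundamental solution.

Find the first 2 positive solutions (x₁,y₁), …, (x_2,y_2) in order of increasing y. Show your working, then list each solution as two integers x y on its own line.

2049 320
8396801 1311360

√41 → a₀=6, period (2,2,12); ℓ=3 odd so k=5
k=0  a_k=6  p_k/q_k = 6/1
…
k=2  a_k=2  p_k/q_k = 32/5
k=3  a_k=12  p_k/q_k = 397/62
k=4  a_k=2  p_k/q_k = 826/129
k=5  a_k=2  p_k/q_k = 2049/320
→ (2049, 320).  Check: 2049²=4198401, 41·320²=4198400, difference 1.
(x_2, y_2) = (2049·2049 + 41·320·320, 2049·320 + 320·2049) = (8396801, 1311360)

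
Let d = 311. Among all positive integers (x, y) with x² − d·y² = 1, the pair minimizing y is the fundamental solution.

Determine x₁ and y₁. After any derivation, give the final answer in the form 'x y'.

16883880 957397

d=311: √d = [17; 1,1,1,2,1,…,1,1,34] (ℓ=16, even), read p_15/q_15
k=0  a_k=17  p_k/q_k = 17/1
…
k=3  a_k=1  p_k/q_k = 53/3
…
k=5  a_k=1  p_k/q_k = 194/11
…
k=7  a_k=3  p_k/q_k = 4109/233
…
k=9  a_k=3  p_k/q_k = 217583/12338
k=10  a_k=6  p_k/q_k = 1376656/78063
k=11  a_k=1  p_k/q_k = 1594239/90401
…
k=14  a_k=1  p_k/q_k = 10724507/608131
k=15  a_k=1  p_k/q_k = 16883880/957397
→ (16883880, 957397).  Check: 16883880²=285065403854400, 311·957397²=285065403854399, difference 1.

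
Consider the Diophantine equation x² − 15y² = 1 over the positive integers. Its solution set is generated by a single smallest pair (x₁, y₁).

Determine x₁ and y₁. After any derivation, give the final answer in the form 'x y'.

4 1

√15 = [3; 1,6, …], period ℓ=2 (even) → k=1
a_0=3:  p_0=3·1+0=3,  q_0=3·0+1=1
a_1=1:  p_1=1·3+1=4,  q_1=1·1+0=1
fundamental: x₁=4, y₁=1  (since 16 − 15·1 = 1)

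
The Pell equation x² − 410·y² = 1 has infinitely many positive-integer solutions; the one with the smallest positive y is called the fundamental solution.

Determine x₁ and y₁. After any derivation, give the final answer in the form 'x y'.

√410 → a₀=20, period (4,40); ℓ=2 even so k=1
k=0  a_k=20  p_k/q_k = 20/1
k=1  a_k=4  p_k/q_k = 81/4
(x₁, y₁) = (81, 4);  81² − 410·4² = 1 ✓

81 4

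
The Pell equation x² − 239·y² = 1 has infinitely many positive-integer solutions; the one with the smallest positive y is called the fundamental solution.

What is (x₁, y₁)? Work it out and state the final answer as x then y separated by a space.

√239 → a₀=15, period (2,5,1,2,4,15,4,2,1,5,2,30); ℓ=12 even so k=11
i=0: a=15 ⇒ p=15, q=1
…
i=4: a=2 ⇒ p=572, q=37
i=5: a=4 ⇒ p=2489, q=161
…
i=7: a=4 ⇒ p=154117, q=9969
…
i=10: a=5 ⇒ p=2847431, q=184185
i=11: a=2 ⇒ p=6195120, q=400729
(x₁, y₁) = (6195120, 400729);  6195120² − 239·400729² = 1 ✓

6195120 400729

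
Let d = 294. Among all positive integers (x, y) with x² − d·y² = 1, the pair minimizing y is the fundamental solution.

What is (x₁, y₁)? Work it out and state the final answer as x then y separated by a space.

4801 280

√294 = [17; 6,1,4,1,6,34, …], period ℓ=6 (even) → k=5
k=0  a_k=17  p_k/q_k = 17/1
…
k=4  a_k=1  p_k/q_k = 703/41
k=5  a_k=6  p_k/q_k = 4801/280
→ (4801, 280).  Check: 4801²=23049601, 294·280²=23049600, difference 1.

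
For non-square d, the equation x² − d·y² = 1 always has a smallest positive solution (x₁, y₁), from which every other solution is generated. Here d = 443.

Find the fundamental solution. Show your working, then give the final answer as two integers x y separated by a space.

√443 = [21; 21,42, …], period ℓ=2 (even) → k=1
a_0=21:  p_0=21·1+0=21,  q_0=21·0+1=1
a_1=21:  p_1=21·21+1=442,  q_1=21·1+0=21
→ (442, 21).  Check: 442²=195364, 443·21²=195363, difference 1.

442 21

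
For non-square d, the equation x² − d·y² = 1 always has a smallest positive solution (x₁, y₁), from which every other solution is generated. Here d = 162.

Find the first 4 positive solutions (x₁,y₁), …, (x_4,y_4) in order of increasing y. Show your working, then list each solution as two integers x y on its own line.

19601 1540
768398401 60371080
30122754096401 2366667076620
1180872205318713601 92778082677286160

√162 = [12; 1,2,1,2,12,2,1,2,1,24, …], period ℓ=10 (even) → k=9
step 0: (12, 1)  from 12·(1,0) + (0,1)
step 1: (13, 1)  from 1·(12,1) + (1,0)
step 2: (38, 3)  from 2·(13,1) + (12,1)
step 3: (51, 4)  from 1·(38,3) + (13,1)
step 4: (140, 11)  from 2·(51,4) + (38,3)
step 5: (1731, 136)  from 12·(140,11) + (51,4)
…
step 7: (5333, 419)  from 1·(3602,283) + (1731,136)
step 8: (14268, 1121)  from 2·(5333,419) + (3602,283)
step 9: (19601, 1540)  from 1·(14268,1121) + (5333,419)
fundamental: x₁=19601, y₁=1540  (since 384199201 − 162·2371600 = 1)
(19601+1540√162)^2 = 768398401 + 60371080√162
(19601+1540√162)^3 = 30122754096401 + 2366667076620√162
(19601+1540√162)^4 = 1180872205318713601 + 92778082677286160√162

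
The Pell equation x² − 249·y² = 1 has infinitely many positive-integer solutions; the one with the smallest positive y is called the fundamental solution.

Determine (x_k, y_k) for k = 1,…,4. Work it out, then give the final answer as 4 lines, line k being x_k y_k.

8553815 542076
146335502108449 9273635639880
2503453625935556812055 158649927281879742324
42828158354663763449114371201 2714124255465295062538692240

√249 → a₀=15, period (1,3,1,1,5,…,3,1,30); ℓ=16 even so k=15
i=0: a=15 ⇒ p=15, q=1
i=1: a=1 ⇒ p=16, q=1
…
i=3: a=1 ⇒ p=79, q=5
…
i=6: a=1 ⇒ p=931, q=59
i=7: a=3 ⇒ p=3582, q=227
i=8: a=10 ⇒ p=36751, q=2329
i=9: a=3 ⇒ p=113835, q=7214
i=10: a=1 ⇒ p=150586, q=9543
i=11: a=5 ⇒ p=866765, q=54929
i=12: a=1 ⇒ p=1017351, q=64472
i=13: a=1 ⇒ p=1884116, q=119401
i=14: a=3 ⇒ p=6669699, q=422675
i=15: a=1 ⇒ p=8553815, q=542076
→ (8553815, 542076).  Check: 8553815²=73167751054225, 249·542076²=73167751054224, difference 1.
(x_2, y_2) = (8553815·8553815 + 249·542076·542076, 8553815·542076 + 542076·8553815) = (146335502108449, 9273635639880)
(x_3, y_3) = (8553815·146335502108449 + 249·542076·9273635639880, 8553815·9273635639880 + 542076·146335502108449) = (2503453625935556812055, 158649927281879742324)
(x_4, y_4) = (8553815·2503453625935556812055 + 249·542076·158649927281879742324, 8553815·158649927281879742324 + 542076·2503453625935556812055) = (42828158354663763449114371201, 2714124255465295062538692240)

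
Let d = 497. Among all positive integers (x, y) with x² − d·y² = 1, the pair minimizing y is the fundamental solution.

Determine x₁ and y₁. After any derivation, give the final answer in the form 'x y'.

1201887 53912

[22; 3,2,2,5,6,5,2,2,3,44] for √497; ℓ=10 ⇒ convergent index 9
step 0: (22, 1)  from 22·(1,0) + (0,1)
step 1: (67, 3)  from 3·(22,1) + (1,0)
step 2: (156, 7)  from 2·(67,3) + (22,1)
step 3: (379, 17)  from 2·(156,7) + (67,3)
step 4: (2051, 92)  from 5·(379,17) + (156,7)
step 5: (12685, 569)  from 6·(2051,92) + (379,17)
…
step 7: (143637, 6443)  from 2·(65476,2937) + (12685,569)
step 8: (352750, 15823)  from 2·(143637,6443) + (65476,2937)
step 9: (1201887, 53912)  from 3·(352750,15823) + (143637,6443)
fundamental: x₁=1201887, y₁=53912  (since 1444532360769 − 497·2906503744 = 1)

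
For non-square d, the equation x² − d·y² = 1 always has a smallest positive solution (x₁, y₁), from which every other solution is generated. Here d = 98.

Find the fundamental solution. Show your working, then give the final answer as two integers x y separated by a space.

√98 = [9; 1,8,1,18, …], period ℓ=4 (even) → k=3
i=0: a=9 ⇒ p=9, q=1
i=1: a=1 ⇒ p=10, q=1
i=2: a=8 ⇒ p=89, q=9
i=3: a=1 ⇒ p=99, q=10
(x₁, y₁) = (99, 10);  99² − 98·10² = 1 ✓

99 10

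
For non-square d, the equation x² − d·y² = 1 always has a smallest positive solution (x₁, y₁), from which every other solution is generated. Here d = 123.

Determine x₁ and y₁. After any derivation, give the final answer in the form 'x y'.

√123 = [11; 11,22, …], period ℓ=2 (even) → k=1
step 0: (11, 1)  from 11·(1,0) + (0,1)
step 1: (122, 11)  from 11·(11,1) + (1,0)
(x₁, y₁) = (122, 11);  122² − 123·11² = 1 ✓

122 11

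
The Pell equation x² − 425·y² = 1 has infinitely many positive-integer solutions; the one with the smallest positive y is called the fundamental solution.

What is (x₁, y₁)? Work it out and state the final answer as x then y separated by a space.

143649 6968

√425 → a₀=20, period (1,1,1,1,1,1,40); ℓ=7 odd so k=13
step 0: (20, 1)  from 20·(1,0) + (0,1)
…
step 6: (268, 13)  from 1·(165,8) + (103,5)
…
step 8: (11153, 541)  from 1·(10885,528) + (268,13)
step 9: (22038, 1069)  from 1·(11153,541) + (10885,528)
step 10: (33191, 1610)  from 1·(22038,1069) + (11153,541)
step 11: (55229, 2679)  from 1·(33191,1610) + (22038,1069)
step 12: (88420, 4289)  from 1·(55229,2679) + (33191,1610)
step 13: (143649, 6968)  from 1·(88420,4289) + (55229,2679)
→ (143649, 6968).  Check: 143649²=20635035201, 425·6968²=20635035200, difference 1.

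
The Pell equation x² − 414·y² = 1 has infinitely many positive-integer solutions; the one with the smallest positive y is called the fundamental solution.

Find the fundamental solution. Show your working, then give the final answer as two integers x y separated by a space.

√414 = [20; 2,1,7,2,7,1,2,40, …], period ℓ=8 (even) → k=7
k=0  a_k=20  p_k/q_k = 20/1
…
k=2  a_k=1  p_k/q_k = 61/3
…
k=6  a_k=1  p_k/q_k = 8444/415
k=7  a_k=2  p_k/q_k = 24335/1196
→ (24335, 1196).  Check: 24335²=592192225, 414·1196²=592192224, difference 1.

24335 1196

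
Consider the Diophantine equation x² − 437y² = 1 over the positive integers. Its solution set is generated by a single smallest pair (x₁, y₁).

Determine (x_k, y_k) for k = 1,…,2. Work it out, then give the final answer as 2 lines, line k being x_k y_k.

[20; 1,9,2,9,1,40] for √437; ℓ=6 ⇒ convergent index 5
step 0: (20, 1)  from 20·(1,0) + (0,1)
step 1: (21, 1)  from 1·(20,1) + (1,0)
step 2: (209, 10)  from 9·(21,1) + (20,1)
step 3: (439, 21)  from 2·(209,10) + (21,1)
step 4: (4160, 199)  from 9·(439,21) + (209,10)
step 5: (4599, 220)  from 1·(4160,199) + (439,21)
→ (4599, 220).  Check: 4599²=21150801, 437·220²=21150800, difference 1.
n=2: (4599,220)∘(4599,220) = (4599·4599+437·220·220, 4599·220+220·4599) = (42301601,2023560)

4599 220
42301601 2023560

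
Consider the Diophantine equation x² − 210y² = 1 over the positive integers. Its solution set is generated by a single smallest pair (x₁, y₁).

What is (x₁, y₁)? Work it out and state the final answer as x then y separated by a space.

[14; 2,28] for √210; ℓ=2 ⇒ convergent index 1
step 0: (14, 1)  from 14·(1,0) + (0,1)
step 1: (29, 2)  from 2·(14,1) + (1,0)
(x₁, y₁) = (29, 2);  29² − 210·2² = 1 ✓

29 2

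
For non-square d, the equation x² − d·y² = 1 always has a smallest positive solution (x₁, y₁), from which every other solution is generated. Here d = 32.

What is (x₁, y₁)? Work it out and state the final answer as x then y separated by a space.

d=32: √d = [5; 1,1,1,10] (ℓ=4, even), read p_3/q_3
k=0  a_k=5  p_k/q_k = 5/1
k=1  a_k=1  p_k/q_k = 6/1
k=2  a_k=1  p_k/q_k = 11/2
k=3  a_k=1  p_k/q_k = 17/3
(x₁, y₁) = (17, 3);  17² − 32·3² = 1 ✓

17 3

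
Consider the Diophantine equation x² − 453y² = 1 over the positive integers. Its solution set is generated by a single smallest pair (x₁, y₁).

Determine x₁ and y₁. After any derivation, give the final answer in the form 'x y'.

1653751 77700

[21; 3,1,1,10,14,10,1,1,3,42] for √453; ℓ=10 ⇒ convergent index 9
a_0=21:  p_0=21·1+0=21,  q_0=21·0+1=1
a_1=3:  p_1=3·21+1=64,  q_1=3·1+0=3
…
a_4=10:  p_4=10·149+85=1575,  q_4=10·7+4=74
a_5=14:  p_5=14·1575+149=22199,  q_5=14·74+7=1043
a_6=10:  p_6=10·22199+1575=223565,  q_6=10·1043+74=10504
a_7=1:  p_7=1·223565+22199=245764,  q_7=1·10504+1043=11547
a_8=1:  p_8=1·245764+223565=469329,  q_8=1·11547+10504=22051
a_9=3:  p_9=3·469329+245764=1653751,  q_9=3·22051+11547=77700
→ (1653751, 77700).  Check: 1653751²=2734892370001, 453·77700²=2734892370000, difference 1.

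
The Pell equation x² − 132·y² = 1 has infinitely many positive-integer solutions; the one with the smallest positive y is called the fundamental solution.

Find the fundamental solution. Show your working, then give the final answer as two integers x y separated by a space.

23 2

d=132: √d = [11; 2,22] (ℓ=2, even), read p_1/q_1
step 0: (11, 1)  from 11·(1,0) + (0,1)
step 1: (23, 2)  from 2·(11,1) + (1,0)
→ (23, 2).  Check: 23²=529, 132·2²=528, difference 1.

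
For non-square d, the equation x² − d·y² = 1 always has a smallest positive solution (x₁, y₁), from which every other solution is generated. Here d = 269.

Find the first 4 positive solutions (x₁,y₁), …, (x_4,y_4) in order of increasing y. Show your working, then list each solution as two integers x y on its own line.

13449 820
361751201 22056360
9730383791049 593271970460
261727862849884801 15957829439376720

√269 → a₀=16, period (2,2,32); ℓ=3 odd so k=5
k=0  a_k=16  p_k/q_k = 16/1
k=1  a_k=2  p_k/q_k = 33/2
…
k=3  a_k=32  p_k/q_k = 2657/162
k=4  a_k=2  p_k/q_k = 5396/329
k=5  a_k=2  p_k/q_k = 13449/820
(x₁, y₁) = (13449, 820);  13449² − 269·820² = 1 ✓
k=2:  x_2 = 13449·13449+269·820·820 = 361751201,  y_2 = 13449·820+820·13449 = 22056360
k=3:  x_3 = 13449·361751201+269·820·22056360 = 9730383791049,  y_3 = 13449·22056360+820·361751201 = 593271970460
k=4:  x_4 = 13449·9730383791049+269·820·593271970460 = 261727862849884801,  y_4 = 13449·593271970460+820·9730383791049 = 15957829439376720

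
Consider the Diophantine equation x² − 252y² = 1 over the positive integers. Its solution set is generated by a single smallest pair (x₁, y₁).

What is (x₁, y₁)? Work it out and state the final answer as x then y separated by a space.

127 8

[15; 1,6,1,30] for √252; ℓ=4 ⇒ convergent index 3
i=0: a=15 ⇒ p=15, q=1
i=1: a=1 ⇒ p=16, q=1
i=2: a=6 ⇒ p=111, q=7
i=3: a=1 ⇒ p=127, q=8
→ (127, 8).  Check: 127²=16129, 252·8²=16128, difference 1.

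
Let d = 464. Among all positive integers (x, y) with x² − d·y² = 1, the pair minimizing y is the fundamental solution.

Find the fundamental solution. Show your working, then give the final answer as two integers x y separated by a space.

d=464: √d = [21; 1,1,5,1,1,1,5,1,1,42] (ℓ=10, even), read p_9/q_9
k=0  a_k=21  p_k/q_k = 21/1
k=1  a_k=1  p_k/q_k = 22/1
…
k=4  a_k=1  p_k/q_k = 280/13
…
k=8  a_k=1  p_k/q_k = 5299/246
k=9  a_k=1  p_k/q_k = 9801/455
(x₁, y₁) = (9801, 455);  9801² − 464·455² = 1 ✓

9801 455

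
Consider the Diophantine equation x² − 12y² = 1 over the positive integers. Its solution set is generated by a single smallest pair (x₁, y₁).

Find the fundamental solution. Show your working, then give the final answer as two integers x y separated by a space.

7 2

√12 → a₀=3, period (2,6); ℓ=2 even so k=1
i=0: a=3 ⇒ p=3, q=1
i=1: a=2 ⇒ p=7, q=2
→ (7, 2).  Check: 7²=49, 12·2²=48, difference 1.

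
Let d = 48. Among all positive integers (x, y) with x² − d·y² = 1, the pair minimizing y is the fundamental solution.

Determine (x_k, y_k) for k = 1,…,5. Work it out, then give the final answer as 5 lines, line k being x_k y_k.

7 1
97 14
1351 195
18817 2716
262087 37829

d=48: √d = [6; 1,12] (ℓ=2, even), read p_1/q_1
i=0: a=6 ⇒ p=6, q=1
i=1: a=1 ⇒ p=7, q=1
fundamental: x₁=7, y₁=1  (since 49 − 48·1 = 1)
n=2: (7,1)∘(7,1) = (7·7+48·1·1, 7·1+1·7) = (97,14)
n=3: (97,14)∘(7,1) = (7·97+48·1·14, 7·14+1·97) = (1351,195)
n=4: (1351,195)∘(7,1) = (7·1351+48·1·195, 7·195+1·1351) = (18817,2716)
n=5: (18817,2716)∘(7,1) = (7·18817+48·1·2716, 7·2716+1·18817) = (262087,37829)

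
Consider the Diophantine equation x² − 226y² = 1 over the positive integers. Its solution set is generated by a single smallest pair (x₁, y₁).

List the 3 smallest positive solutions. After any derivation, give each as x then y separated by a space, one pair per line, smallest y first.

451 30
406801 27060
366934051 24408090

d=226: √d = [15; 30] (ℓ=1, odd), read p_1/q_1
a_0=15:  p_0=15·1+0=15,  q_0=15·0+1=1
a_1=30:  p_1=30·15+1=451,  q_1=30·1+0=30
fundamental: x₁=451, y₁=30  (since 203401 − 226·900 = 1)
(x_2, y_2) = (451·451 + 226·30·30, 451·30 + 30·451) = (406801, 27060)
(x_3, y_3) = (451·406801 + 226·30·27060, 451·27060 + 30·406801) = (366934051, 24408090)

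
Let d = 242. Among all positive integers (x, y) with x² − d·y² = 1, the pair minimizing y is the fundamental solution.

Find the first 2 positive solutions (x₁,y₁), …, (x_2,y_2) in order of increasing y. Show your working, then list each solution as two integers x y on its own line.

19601 1260
768398401 49394520

[15; 1,1,3,1,14,1,3,1,1,30] for √242; ℓ=10 ⇒ convergent index 9
step 0: (15, 1)  from 15·(1,0) + (0,1)
step 1: (16, 1)  from 1·(15,1) + (1,0)
step 2: (31, 2)  from 1·(16,1) + (15,1)
…
step 4: (140, 9)  from 1·(109,7) + (31,2)
step 5: (2069, 133)  from 14·(140,9) + (109,7)
step 6: (2209, 142)  from 1·(2069,133) + (140,9)
step 7: (8696, 559)  from 3·(2209,142) + (2069,133)
step 8: (10905, 701)  from 1·(8696,559) + (2209,142)
step 9: (19601, 1260)  from 1·(10905,701) + (8696,559)
(x₁, y₁) = (19601, 1260);  19601² − 242·1260² = 1 ✓
n=2: (19601,1260)∘(19601,1260) = (19601·19601+242·1260·1260, 19601·1260+1260·19601) = (768398401,49394520)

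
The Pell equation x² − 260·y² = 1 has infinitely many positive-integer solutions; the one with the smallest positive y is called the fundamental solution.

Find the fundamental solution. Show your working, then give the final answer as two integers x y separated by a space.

[16; 8,32] for √260; ℓ=2 ⇒ convergent index 1
step 0: (16, 1)  from 16·(1,0) + (0,1)
step 1: (129, 8)  from 8·(16,1) + (1,0)
fundamental: x₁=129, y₁=8  (since 16641 − 260·64 = 1)

129 8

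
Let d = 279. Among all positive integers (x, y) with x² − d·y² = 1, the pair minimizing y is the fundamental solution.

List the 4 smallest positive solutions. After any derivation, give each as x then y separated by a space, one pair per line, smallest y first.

[16; 1,2,2,1,2,2,1,32] for √279; ℓ=8 ⇒ convergent index 7
k=0  a_k=16  p_k/q_k = 16/1
k=1  a_k=1  p_k/q_k = 17/1
k=2  a_k=2  p_k/q_k = 50/3
…
k=4  a_k=1  p_k/q_k = 167/10
…
k=6  a_k=2  p_k/q_k = 1069/64
k=7  a_k=1  p_k/q_k = 1520/91
→ (1520, 91).  Check: 1520²=2310400, 279·91²=2310399, difference 1.
(1520+91√279)^2 = 4620799 + 276640√279
(1520+91√279)^3 = 14047227440 + 840985509√279
(1520+91√279)^4 = 42703566796801 + 2556595670720√279

1520 91
4620799 276640
14047227440 840985509
42703566796801 2556595670720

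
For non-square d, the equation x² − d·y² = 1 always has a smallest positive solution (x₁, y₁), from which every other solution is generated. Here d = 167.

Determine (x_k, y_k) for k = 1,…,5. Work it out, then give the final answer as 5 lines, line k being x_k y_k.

[12; 1,11,1,24] for √167; ℓ=4 ⇒ convergent index 3
i=0: a=12 ⇒ p=12, q=1
i=1: a=1 ⇒ p=13, q=1
i=2: a=11 ⇒ p=155, q=12
i=3: a=1 ⇒ p=168, q=13
(x₁, y₁) = (168, 13);  168² − 167·13² = 1 ✓
(168+13√167)^2 = 56447 + 4368√167
(168+13√167)^3 = 18966024 + 1467635√167
(168+13√167)^4 = 6372527617 + 493120992√167
(168+13√167)^5 = 2141150313288 + 165687185677√167

168 13
56447 4368
18966024 1467635
6372527617 493120992
2141150313288 165687185677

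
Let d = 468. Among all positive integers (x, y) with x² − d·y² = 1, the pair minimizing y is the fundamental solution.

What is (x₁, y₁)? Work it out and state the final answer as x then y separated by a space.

[21; 1,1,1,2,1,1,1,42] for √468; ℓ=8 ⇒ convergent index 7
step 0: (21, 1)  from 21·(1,0) + (0,1)
…
step 3: (65, 3)  from 1·(43,2) + (22,1)
step 4: (173, 8)  from 2·(65,3) + (43,2)
…
step 6: (411, 19)  from 1·(238,11) + (173,8)
step 7: (649, 30)  from 1·(411,19) + (238,11)
(x₁, y₁) = (649, 30);  649² − 468·30² = 1 ✓

649 30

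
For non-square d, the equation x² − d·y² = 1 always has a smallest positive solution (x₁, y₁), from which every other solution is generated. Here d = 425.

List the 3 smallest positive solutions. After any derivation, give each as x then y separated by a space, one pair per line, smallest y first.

143649 6968
41270070401 2001892464
11856808685922849 575139701115304

√425 = [20; 1,1,1,1,1,1,40, …], period ℓ=7 (odd) → k=13
i=0: a=20 ⇒ p=20, q=1
i=1: a=1 ⇒ p=21, q=1
i=2: a=1 ⇒ p=41, q=2
i=3: a=1 ⇒ p=62, q=3
i=4: a=1 ⇒ p=103, q=5
i=5: a=1 ⇒ p=165, q=8
…
i=9: a=1 ⇒ p=22038, q=1069
…
i=11: a=1 ⇒ p=55229, q=2679
i=12: a=1 ⇒ p=88420, q=4289
i=13: a=1 ⇒ p=143649, q=6968
fundamental: x₁=143649, y₁=6968  (since 20635035201 − 425·48553024 = 1)
(143649+6968√425)^2 = 41270070401 + 2001892464√425
(143649+6968√425)^3 = 11856808685922849 + 575139701115304√425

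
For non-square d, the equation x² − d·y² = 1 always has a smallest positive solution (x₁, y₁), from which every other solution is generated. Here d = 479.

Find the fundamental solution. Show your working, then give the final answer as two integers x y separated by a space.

d=479: √d = [21; 1,7,1,3,2,21,2,3,1,7,1,42] (ℓ=12, even), read p_11/q_11
step 0: (21, 1)  from 21·(1,0) + (0,1)
step 1: (22, 1)  from 1·(21,1) + (1,0)
…
step 5: (1729, 79)  from 2·(766,35) + (197,9)
step 6: (37075, 1694)  from 21·(1729,79) + (766,35)
step 7: (75879, 3467)  from 2·(37075,1694) + (1729,79)
…
step 10: (2648849, 121029)  from 7·(340591,15562) + (264712,12095)
step 11: (2989440, 136591)  from 1·(2648849,121029) + (340591,15562)
fundamental: x₁=2989440, y₁=136591  (since 8936751513600 − 479·18657101281 = 1)

2989440 136591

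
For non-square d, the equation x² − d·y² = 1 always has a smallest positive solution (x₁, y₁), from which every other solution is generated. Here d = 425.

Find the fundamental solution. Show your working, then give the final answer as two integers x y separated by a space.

143649 6968

d=425: √d = [20; 1,1,1,1,1,1,40] (ℓ=7, odd), read p_13/q_13
k=0  a_k=20  p_k/q_k = 20/1
k=1  a_k=1  p_k/q_k = 21/1
k=2  a_k=1  p_k/q_k = 41/2
k=3  a_k=1  p_k/q_k = 62/3
…
k=5  a_k=1  p_k/q_k = 165/8
…
k=7  a_k=40  p_k/q_k = 10885/528
…
k=10  a_k=1  p_k/q_k = 33191/1610
k=11  a_k=1  p_k/q_k = 55229/2679
k=12  a_k=1  p_k/q_k = 88420/4289
k=13  a_k=1  p_k/q_k = 143649/6968
(x₁, y₁) = (143649, 6968);  143649² − 425·6968² = 1 ✓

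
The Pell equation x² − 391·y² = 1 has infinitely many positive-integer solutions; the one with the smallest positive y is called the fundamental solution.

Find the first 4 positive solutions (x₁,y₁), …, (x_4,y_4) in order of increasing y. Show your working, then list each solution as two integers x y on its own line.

√391 → a₀=19, period (1,3,2,2,1,…,3,1,38); ℓ=16 even so k=15
k=0  a_k=19  p_k/q_k = 19/1
k=1  a_k=1  p_k/q_k = 20/1
k=2  a_k=3  p_k/q_k = 79/4
k=3  a_k=2  p_k/q_k = 178/9
k=4  a_k=2  p_k/q_k = 435/22
k=5  a_k=1  p_k/q_k = 613/31
k=6  a_k=1  p_k/q_k = 1048/53
k=7  a_k=2  p_k/q_k = 2709/137
k=8  a_k=19  p_k/q_k = 52519/2656
k=9  a_k=2  p_k/q_k = 107747/5449
…
k=11  a_k=1  p_k/q_k = 268013/13554
k=12  a_k=2  p_k/q_k = 696292/35213
…
k=14  a_k=3  p_k/q_k = 5678083/287153
k=15  a_k=1  p_k/q_k = 7338680/371133
→ (7338680, 371133).  Check: 7338680²=53856224142400, 391·371133²=53856224142399, difference 1.
n=2: (7338680,371133)∘(7338680,371133) = (7338680·7338680+391·371133·371133, 7338680·371133+371133·7338680) = (107712448284799,5447252648880)
n=3: (107712448284799,5447252648880)∘(7338680,371133) = (7338680·107712448284799+391·371133·5447252648880, 7338680·5447252648880+371133·107712448284799) = (1580934379957370111960,79951288138564985667)
n=4: (1580934379957370111960,79951288138564985667)∘(7338680,371133) = (7338680·1580934379957370111960+391·371133·79951288138564985667, 7338680·79951288138564985667+371133·1580934379957370111960) = (23203943031010998074028940801,1173473838473442730776750240)

7338680 371133
107712448284799 5447252648880
1580934379957370111960 79951288138564985667
23203943031010998074028940801 1173473838473442730776750240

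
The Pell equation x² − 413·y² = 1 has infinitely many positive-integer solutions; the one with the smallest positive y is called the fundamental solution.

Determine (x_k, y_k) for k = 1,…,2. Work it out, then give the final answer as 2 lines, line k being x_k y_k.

113399 5580
25718666401 1265532840

d=413: √d = [20; 3,9,1,4,1,9,3,40] (ℓ=8, even), read p_7/q_7
a_0=20:  p_0=20·1+0=20,  q_0=20·0+1=1
…
a_6=9:  p_6=9·3719+3089=36560,  q_6=9·183+152=1799
a_7=3:  p_7=3·36560+3719=113399,  q_7=3·1799+183=5580
→ (113399, 5580).  Check: 113399²=12859333201, 413·5580²=12859333200, difference 1.
(113399+5580√413)^2 = 25718666401 + 1265532840√413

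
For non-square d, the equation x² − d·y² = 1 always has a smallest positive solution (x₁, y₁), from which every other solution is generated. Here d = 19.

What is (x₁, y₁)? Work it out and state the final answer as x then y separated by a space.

170 39

[4; 2,1,3,1,2,8] for √19; ℓ=6 ⇒ convergent index 5
i=0: a=4 ⇒ p=4, q=1
…
i=2: a=1 ⇒ p=13, q=3
i=3: a=3 ⇒ p=48, q=11
i=4: a=1 ⇒ p=61, q=14
i=5: a=2 ⇒ p=170, q=39
(x₁, y₁) = (170, 39);  170² − 19·39² = 1 ✓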